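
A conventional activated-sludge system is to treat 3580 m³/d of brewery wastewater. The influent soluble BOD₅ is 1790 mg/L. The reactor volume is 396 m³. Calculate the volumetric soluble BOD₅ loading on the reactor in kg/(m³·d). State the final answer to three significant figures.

L_v ≈ 16.2 kg soluble BOD₅/(m³·d)

Volumetric loading L_v = Q·S₀ / V = 3580 × 1790 g/m³ / 396.0 m³ = 16182 g/(m³·d) = 16.18 kg soluble BOD₅/(m³·d).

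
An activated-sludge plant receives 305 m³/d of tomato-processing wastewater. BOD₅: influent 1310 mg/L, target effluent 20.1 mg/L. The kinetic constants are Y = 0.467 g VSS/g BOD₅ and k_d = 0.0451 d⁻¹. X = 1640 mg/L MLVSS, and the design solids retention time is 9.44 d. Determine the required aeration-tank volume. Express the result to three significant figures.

V ≈ 742 m³

Rearranging the biomass balance for a CMAS with decay, V = Y·Q·ΔS·θ_c / [X·(1+k_d θ_c)] = 0.467 × 305 × (1310 − 20.1) × 9.44 / [1640 × (1 + 0.0451 × 9.44)] = 1.73×10^6 / 2338 = 741.8 m³.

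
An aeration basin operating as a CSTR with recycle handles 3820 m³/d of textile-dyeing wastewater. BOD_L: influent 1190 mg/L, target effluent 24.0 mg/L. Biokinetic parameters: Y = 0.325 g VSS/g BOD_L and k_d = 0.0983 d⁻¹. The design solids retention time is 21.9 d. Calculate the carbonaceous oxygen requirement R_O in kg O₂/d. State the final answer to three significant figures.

The observed yield is Y_obs = Y/(1 + k_d·θ_c) = 0.325 / (1 + 0.0983 × 21.9) = 0.325 / 3.153 = 0.1031 g VSS per g BOD_L removed.
Substrate removed = Q·(S₀ − S) = 3820 m³/d × (1190 − 24.0) g/m³ = 4.45×10^6 g/d = 4454 kg/d.
P_X = Y_obs·Q·(S₀ − S) = 0.1031 × 4454 = 459.1 kg VSS/d.
R_O = Q·(S₀ − S) − 1.42·P_X = 4454 − 1.42 × 459.1 = 3802 kg O₂/d.

R_O ≈ 3800 kg O₂/d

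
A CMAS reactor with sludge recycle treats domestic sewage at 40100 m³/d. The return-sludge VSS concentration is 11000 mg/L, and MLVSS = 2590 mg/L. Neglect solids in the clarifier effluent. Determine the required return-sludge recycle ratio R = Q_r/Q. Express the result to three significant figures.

Solids balance on the clarifier gives (1+R)X = R·X_r, so R = X/(X_r − X) = 2590 / (11000 − 2590) = 0.3080.

R ≈ 0.308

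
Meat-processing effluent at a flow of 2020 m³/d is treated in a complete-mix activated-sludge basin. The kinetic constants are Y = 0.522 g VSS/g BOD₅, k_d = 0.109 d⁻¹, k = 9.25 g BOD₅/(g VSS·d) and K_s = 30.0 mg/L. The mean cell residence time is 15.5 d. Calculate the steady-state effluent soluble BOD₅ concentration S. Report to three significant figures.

Effluent substrate depends only on kinetics and SRT: S = K_s(1 + k_d θ_c) / [θ_c(Yk − k_d) − 1] = 30.0 × (1 + 0.109 × 15.5) / [15.5 × (0.522 × 9.25 − 0.109) − 1] = 80.68 / 72.15 = 1.118 mg/L.

S ≈ 1.12 mg/L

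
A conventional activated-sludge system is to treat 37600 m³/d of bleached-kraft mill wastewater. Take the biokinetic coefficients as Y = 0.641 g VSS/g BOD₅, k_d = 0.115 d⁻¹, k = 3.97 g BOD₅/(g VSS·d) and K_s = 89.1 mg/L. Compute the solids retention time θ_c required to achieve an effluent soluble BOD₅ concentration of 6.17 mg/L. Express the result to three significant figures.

θ_c ≈ 20.1 d

From 1/θ_c = Y·k·S/(K_s + S) − k_d: Y·k·S/(K_s+S) = 0.641 × 3.97 × 6.17 / (89.1 + 6.17) = 0.1648 d⁻¹.
1/θ_c = 0.1648 − 0.115 = 0.04981 d⁻¹, so θ_c = 20.08 d.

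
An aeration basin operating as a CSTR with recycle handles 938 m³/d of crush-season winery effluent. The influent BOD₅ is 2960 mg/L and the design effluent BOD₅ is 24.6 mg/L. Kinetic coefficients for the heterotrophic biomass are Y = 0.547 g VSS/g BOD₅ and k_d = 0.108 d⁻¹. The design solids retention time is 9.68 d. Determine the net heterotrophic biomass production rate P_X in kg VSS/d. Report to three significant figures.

Observed yield with endogenous decay: Y_obs = Y / (1 + k_d·θ_c) = 0.547 / (1 + 0.108 × 9.68) = 0.547 / 2.045 = 0.2674 g VSS/g BOD₅.
Q·(S₀ − S) = 938 × (2960 − 24.6) × 10⁻³ = 2753 kg/d removed.
Biomass produced: P_X = Y_obs·Q·ΔS = 0.2674 × 2753 ≈ 736.3 kg VSS/d.

P_X ≈ 736 kg VSS/d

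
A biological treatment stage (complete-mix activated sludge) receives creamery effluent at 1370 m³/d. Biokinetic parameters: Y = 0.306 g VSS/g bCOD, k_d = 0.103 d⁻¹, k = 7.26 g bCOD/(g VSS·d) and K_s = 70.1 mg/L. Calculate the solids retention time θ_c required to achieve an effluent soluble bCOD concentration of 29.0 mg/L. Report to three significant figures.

θ_c ≈ 1.83 d

Specific growth rate at S = 29.0 mg/L: μ = YkS/(K_s+S) = 0.306·7.26·29.0/(70.1+29.0) = 0.6501 d⁻¹.
Then 1/θ_c = μ − k_d = 0.6501 − 0.103 = 0.5471 d⁻¹, giving θ_c = 1.828 d.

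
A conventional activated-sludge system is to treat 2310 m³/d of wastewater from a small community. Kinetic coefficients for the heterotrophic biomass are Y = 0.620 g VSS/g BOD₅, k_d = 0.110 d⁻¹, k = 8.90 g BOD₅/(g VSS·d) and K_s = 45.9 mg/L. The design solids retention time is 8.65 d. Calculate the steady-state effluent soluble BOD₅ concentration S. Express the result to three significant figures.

From the Monod/SRT balance for a CMAS, S = K_s·(1+k_d θ_c)/[θ_c·(Y k − k_d) − 1] = 45.9 × (1 + 0.110 × 8.65) / [8.65 × (0.620 × 8.90 − 0.110) − 1] = 89.57 / 45.78 = 1.957 mg/L.

S ≈ 1.96 mg/L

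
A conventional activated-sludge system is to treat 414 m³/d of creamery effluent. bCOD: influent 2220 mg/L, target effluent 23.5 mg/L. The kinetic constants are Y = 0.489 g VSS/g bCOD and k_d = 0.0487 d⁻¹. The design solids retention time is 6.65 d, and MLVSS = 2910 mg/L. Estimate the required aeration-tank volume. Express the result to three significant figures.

V ≈ 768 m³

From the SRT design equation V = Y Q (S₀−S) θ_c / [X (1 + k_d θ_c)] = 0.489 × 414 × (2220 − 23.5) × 6.65 / [2910 × (1 + 0.0487 × 6.65)] = 2.96×10^6 / 3852 = 767.6 m³.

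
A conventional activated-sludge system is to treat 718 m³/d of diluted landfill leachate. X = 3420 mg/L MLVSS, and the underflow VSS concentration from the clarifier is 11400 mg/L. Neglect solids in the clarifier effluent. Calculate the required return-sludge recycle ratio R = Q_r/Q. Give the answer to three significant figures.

Solids balance on the clarifier gives (1+R)X = R·X_r, so R = X/(X_r − X) = 3420 / (11400 − 3420) = 0.4286.

R ≈ 0.429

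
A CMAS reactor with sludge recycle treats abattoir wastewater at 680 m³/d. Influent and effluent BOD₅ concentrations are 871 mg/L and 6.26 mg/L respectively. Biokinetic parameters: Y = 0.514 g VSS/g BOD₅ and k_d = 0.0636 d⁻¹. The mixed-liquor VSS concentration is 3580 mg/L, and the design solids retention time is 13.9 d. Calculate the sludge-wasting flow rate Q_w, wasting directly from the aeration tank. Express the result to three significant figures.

From the SRT design equation V = Y Q (S₀−S) θ_c / [X (1 + k_d θ_c)] = 0.514 × 680 × (871 − 6.26) × 13.9 / [3580 × (1 + 0.0636 × 13.9)] = 4.2×10^6 / 6745 = 622.9 m³.
Wasting from the aeration tank: Q_w = V / θ_c = 622.9 / 13.9 = 44.81 m³/d.

Q_w ≈ 44.8 m³/d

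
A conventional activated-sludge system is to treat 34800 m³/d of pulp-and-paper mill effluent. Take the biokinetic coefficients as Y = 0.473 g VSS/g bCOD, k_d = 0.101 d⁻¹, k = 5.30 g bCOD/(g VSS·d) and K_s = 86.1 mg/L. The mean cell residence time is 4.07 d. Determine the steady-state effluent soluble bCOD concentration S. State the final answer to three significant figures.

From the Monod/SRT balance for a CMAS, S = K_s·(1+k_d θ_c)/[θ_c·(Y k − k_d) − 1] = 86.1 × (1 + 0.101 × 4.07) / [4.07 × (0.473 × 5.30 − 0.101) − 1] = 121.5 / 8.792 = 13.82 mg/L.

S ≈ 13.8 mg/L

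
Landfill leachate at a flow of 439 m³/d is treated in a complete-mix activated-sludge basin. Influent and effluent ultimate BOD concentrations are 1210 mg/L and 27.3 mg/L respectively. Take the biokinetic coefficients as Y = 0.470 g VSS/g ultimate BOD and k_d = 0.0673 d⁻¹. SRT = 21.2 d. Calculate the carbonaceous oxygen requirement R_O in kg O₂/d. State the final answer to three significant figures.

Correct the yield for decay: Y_obs = Y/(1 + k_d θ_c) = 0.470 / (1 + 0.0673 × 21.2) = 0.470 / 2.427 = 0.1937.
Q·(S₀ − S) = 439 × (1210 − 27.3) × 10⁻³ = 519.2 kg/d removed.
P_X = Y_obs·Q·(S₀ − S) = 0.1937 × 519.2 = 100.6 kg VSS/d.
R_O = Q·(S₀ − S) − 1.42·P_X = 519.2 − 1.42 × 100.6 = 376.4 kg O₂/d.

R_O ≈ 376 kg O₂/d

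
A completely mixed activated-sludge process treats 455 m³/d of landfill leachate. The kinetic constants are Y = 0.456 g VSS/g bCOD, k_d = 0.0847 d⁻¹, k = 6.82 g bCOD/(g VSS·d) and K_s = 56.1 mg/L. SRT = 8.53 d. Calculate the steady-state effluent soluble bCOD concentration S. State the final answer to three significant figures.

For a completely mixed reactor with recycle the Lawrence–McCarty relation gives S = K_s·(1 + k_d·θ_c) / [θ_c·(Y·k − k_d) − 1] = 56.1 × (1 + 0.0847 × 8.53) / [8.53 × (0.456 × 6.82 − 0.0847) − 1] = 96.63 / 24.81 = 3.896 mg/L.

S ≈ 3.90 mg/L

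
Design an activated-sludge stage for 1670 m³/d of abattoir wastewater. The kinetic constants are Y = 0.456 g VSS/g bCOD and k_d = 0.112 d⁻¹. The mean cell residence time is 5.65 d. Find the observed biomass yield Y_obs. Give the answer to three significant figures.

Observed yield with endogenous decay: Y_obs = Y / (1 + k_d·θ_c) = 0.456 / (1 + 0.112 × 5.65) = 0.456 / 1.633 = 0.2793 g VSS/g bCOD.

Y_obs ≈ 0.279 g VSS/g bCOD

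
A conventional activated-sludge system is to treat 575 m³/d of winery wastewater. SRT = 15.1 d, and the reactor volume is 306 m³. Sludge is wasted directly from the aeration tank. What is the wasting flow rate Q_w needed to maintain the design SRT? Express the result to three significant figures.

With mixed-liquor wasting, θ_c = V/Q_w, so Q_w = V/θ_c = 306.0/15.1 = 20.26 m³/d.

Q_w ≈ 20.3 m³/d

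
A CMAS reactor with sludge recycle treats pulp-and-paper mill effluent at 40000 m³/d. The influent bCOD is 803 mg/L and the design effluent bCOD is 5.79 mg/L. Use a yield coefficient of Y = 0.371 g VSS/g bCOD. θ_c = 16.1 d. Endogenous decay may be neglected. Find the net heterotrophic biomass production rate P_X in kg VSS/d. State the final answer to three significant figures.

No decay correction is needed, so Y_obs = Y = 0.371.
Mass of bCOD removed per day: Q(S₀ − S) = 40000 × 797.2 g/m³ = 31888 kg/d.
P_X = Y_obs · Q(S₀ − S) = 0.3710 × 31888 = 11831 kg VSS/d.

P_X ≈ 11800 kg VSS/d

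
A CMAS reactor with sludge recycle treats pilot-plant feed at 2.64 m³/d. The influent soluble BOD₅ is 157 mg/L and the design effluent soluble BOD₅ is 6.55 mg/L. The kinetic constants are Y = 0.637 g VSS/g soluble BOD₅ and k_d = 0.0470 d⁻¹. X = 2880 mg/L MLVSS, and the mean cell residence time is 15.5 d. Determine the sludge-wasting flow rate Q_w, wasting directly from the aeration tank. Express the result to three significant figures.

Q_w ≈ 0.0508 m³/d

Steady-state biomass mass balance: V·X·(1 + k_d·θ_c) = Y·Q·(S₀ − S)·θ_c, so V = 0.637 × 2.64 × (157 − 6.55) × 15.5 / [2880 × (1 + 0.0470 × 15.5)] = 3.92×10^3 / 4978 = 0.7878 m³.
With mixed-liquor wasting, θ_c = V/Q_w, so Q_w = V/θ_c = 0.7878/15.5 = 0.05082 m³/d.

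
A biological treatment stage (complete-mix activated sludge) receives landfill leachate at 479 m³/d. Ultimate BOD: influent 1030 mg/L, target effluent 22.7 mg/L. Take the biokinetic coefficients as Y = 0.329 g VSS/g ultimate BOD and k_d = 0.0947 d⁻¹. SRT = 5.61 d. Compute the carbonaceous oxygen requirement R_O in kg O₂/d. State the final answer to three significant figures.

R_O ≈ 335 kg O₂/d

Observed yield with endogenous decay: Y_obs = Y / (1 + k_d·θ_c) = 0.329 / (1 + 0.0947 × 5.61) = 0.329 / 1.531 = 0.2149 g VSS/g ultimate BOD.
Substrate removed = Q·(S₀ − S) = 479 m³/d × (1030 − 22.7) g/m³ = 4.82×10^5 g/d = 482.5 kg/d.
Net sludge production P_X = 0.2149 × 482.5 = 103.7 kg VSS/d.
R_O = Q·(S₀ − S) − 1.42·P_X = 482.5 − 1.42 × 103.7 = 335.3 kg O₂/d.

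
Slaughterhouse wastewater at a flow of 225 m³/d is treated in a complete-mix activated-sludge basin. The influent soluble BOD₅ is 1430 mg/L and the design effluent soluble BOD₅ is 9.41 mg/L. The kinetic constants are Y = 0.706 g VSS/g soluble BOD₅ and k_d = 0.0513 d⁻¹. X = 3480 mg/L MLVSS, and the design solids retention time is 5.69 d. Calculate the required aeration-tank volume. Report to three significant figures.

Steady-state biomass mass balance: V·X·(1 + k_d·θ_c) = Y·Q·(S₀ − S)·θ_c, so V = 0.706 × 225 × (1430 − 9.41) × 5.69 / [3480 × (1 + 0.0513 × 5.69)] = 1.28×10^6 / 4496 = 285.6 m³.

V ≈ 286 m³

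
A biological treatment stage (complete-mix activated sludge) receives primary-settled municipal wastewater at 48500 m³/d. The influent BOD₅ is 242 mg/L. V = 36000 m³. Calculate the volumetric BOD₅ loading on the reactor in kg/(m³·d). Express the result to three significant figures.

L_v ≈ 0.326 kg BOD₅/(m³·d)

Applied BOD₅ load per unit volume = Q·S₀/V = (48500 × 242/1000)/36000 = 0.3260 kg BOD₅·m⁻³·d⁻¹.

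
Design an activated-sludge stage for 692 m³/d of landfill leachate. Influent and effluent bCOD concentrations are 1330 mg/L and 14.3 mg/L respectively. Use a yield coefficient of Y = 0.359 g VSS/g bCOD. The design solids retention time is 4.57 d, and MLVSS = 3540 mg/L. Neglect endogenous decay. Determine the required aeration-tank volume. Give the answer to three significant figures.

With k_d = 0 the design equation reduces to V = Y Q (S₀−S) θ_c / X = 0.359 × 692 × (1330 − 14.3) × 4.57 / 3540 = 422.0 m³.

V ≈ 422 m³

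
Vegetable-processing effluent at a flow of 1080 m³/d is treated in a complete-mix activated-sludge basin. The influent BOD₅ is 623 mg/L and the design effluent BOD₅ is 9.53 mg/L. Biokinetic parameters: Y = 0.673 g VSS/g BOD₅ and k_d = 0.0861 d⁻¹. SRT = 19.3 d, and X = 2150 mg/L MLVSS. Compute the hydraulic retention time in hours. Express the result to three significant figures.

τ ≈ 33.4 h

From the SRT design equation V = Y Q (S₀−S) θ_c / [X (1 + k_d θ_c)] = 0.673 × 1080 × (623 − 9.53) × 19.3 / [2150 × (1 + 0.0861 × 19.3)] = 8.61×10^6 / 5723 = 1504 m³.
τ = V/Q = 1504/1080 = 1.392 d, or 33.42 h.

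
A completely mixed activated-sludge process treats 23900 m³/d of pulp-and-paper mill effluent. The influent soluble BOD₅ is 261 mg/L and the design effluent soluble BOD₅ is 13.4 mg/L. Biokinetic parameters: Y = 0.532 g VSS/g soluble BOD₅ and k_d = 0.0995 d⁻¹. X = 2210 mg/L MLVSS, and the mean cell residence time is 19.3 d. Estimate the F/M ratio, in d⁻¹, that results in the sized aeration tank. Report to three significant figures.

F/M ≈ 0.300 d⁻¹

Rearranging the biomass balance for a CMAS with decay, V = Y·Q·ΔS·θ_c / [X·(1+k_d θ_c)] = 0.532 × 23900 × (261 − 13.4) × 19.3 / [2210 × (1 + 0.0995 × 19.3)] = 6.08×10^7 / 6454 = 9414 m³.
Food-to-microorganism ratio F/M = Q S₀ / (V X) = 23900 × 261 / (9414 × 2210) = 0.2998 d⁻¹.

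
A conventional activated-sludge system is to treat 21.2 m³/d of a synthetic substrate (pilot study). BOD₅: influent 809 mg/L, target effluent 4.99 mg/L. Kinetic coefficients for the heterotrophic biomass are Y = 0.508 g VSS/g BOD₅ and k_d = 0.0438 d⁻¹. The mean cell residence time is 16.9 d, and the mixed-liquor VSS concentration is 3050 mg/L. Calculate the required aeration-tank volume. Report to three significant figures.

V ≈ 27.6 m³

Rearranging the biomass balance for a CMAS with decay, V = Y·Q·ΔS·θ_c / [X·(1+k_d θ_c)] = 0.508 × 21.2 × (809 − 4.99) × 16.9 / [3050 × (1 + 0.0438 × 16.9)] = 1.46×10^5 / 5308 = 27.57 m³.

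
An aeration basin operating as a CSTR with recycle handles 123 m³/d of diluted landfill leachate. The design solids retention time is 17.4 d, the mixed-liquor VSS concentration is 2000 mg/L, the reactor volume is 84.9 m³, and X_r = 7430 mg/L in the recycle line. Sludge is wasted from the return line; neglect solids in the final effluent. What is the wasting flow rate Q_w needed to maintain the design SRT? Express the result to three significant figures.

Q_w = (V·X)/(θ_c X_r) = 84.90 × 2000 / (17.4 × 7430) = 1.313 m³/d.

Q_w ≈ 1.31 m³/d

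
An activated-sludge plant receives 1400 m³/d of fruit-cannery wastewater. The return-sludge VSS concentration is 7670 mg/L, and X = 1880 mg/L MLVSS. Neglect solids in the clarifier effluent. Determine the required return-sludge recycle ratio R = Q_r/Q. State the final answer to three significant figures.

R ≈ 0.325

Mass balance around the secondary clarifier (neglecting effluent solids): R = X / (X_r − X) = 1880 / (7670 − 1880) = 0.3247.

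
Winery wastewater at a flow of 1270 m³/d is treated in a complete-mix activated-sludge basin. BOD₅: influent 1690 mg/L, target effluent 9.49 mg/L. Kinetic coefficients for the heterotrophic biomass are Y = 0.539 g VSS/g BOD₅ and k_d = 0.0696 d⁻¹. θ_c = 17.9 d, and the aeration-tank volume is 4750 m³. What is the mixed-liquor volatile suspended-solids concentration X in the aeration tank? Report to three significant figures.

X ≈ 1930 mg/L

From V·X·(1 + k_d·θ_c) = Y·Q·(S₀ − S)·θ_c: X = 0.539 × 1270 × (1690 − 9.49) × 17.9 / [4750 × (1 + 0.0696 × 17.9)] = 1930 mg/L.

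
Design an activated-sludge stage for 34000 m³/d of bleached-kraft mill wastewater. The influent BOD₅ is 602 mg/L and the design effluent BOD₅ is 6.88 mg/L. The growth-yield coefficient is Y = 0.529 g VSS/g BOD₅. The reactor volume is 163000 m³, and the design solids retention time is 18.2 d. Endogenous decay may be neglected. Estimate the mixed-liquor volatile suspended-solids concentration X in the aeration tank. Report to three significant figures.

X ≈ 1200 mg/L

Without decay, X = Y Q (S₀−S) θ_c / V = 0.529 × 34000 × (602 − 6.88) × 18.2 / 163000 = 1195 mg/L.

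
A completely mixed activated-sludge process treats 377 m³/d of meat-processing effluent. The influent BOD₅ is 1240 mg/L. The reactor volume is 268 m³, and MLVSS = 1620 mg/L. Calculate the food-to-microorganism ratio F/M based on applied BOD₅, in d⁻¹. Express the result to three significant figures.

Food-to-microorganism ratio F/M = Q S₀ / (V X) = 377 × 1240 / (268.0 × 1620) = 1.077 d⁻¹.

F/M ≈ 1.08 d⁻¹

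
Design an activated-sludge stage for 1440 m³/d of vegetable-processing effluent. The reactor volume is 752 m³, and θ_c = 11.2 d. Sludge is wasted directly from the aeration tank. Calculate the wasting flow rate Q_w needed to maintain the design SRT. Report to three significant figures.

Wasting from the aeration tank: Q_w = V / θ_c = 752.0 / 11.2 = 67.14 m³/d.

Q_w ≈ 67.1 m³/d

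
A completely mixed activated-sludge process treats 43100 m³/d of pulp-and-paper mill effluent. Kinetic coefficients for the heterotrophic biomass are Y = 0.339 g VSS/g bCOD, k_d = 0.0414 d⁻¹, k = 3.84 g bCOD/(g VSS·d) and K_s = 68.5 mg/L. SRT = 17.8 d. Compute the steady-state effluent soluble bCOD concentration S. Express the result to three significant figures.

Effluent substrate depends only on kinetics and SRT: S = K_s(1 + k_d θ_c) / [θ_c(Yk − k_d) − 1] = 68.5 × (1 + 0.0414 × 17.8) / [17.8 × (0.339 × 3.84 − 0.0414) − 1] = 119.0 / 21.43 = 5.551 mg/L.

S ≈ 5.55 mg/L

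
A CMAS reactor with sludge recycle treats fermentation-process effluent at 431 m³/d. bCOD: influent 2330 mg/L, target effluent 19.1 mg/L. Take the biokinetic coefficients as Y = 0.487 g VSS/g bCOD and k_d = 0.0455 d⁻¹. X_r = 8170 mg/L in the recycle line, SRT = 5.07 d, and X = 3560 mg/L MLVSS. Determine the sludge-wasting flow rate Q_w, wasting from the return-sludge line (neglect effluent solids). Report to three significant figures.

Steady-state biomass mass balance: V·X·(1 + k_d·θ_c) = Y·Q·(S₀ − S)·θ_c, so V = 0.487 × 431 × (2330 − 19.1) × 5.07 / [3560 × (1 + 0.0455 × 5.07)] = 2.46×10^6 / 4381 = 561.3 m³.
Q_w = (V·X)/(θ_c X_r) = 561.3 × 3560 / (5.07 × 8170) = 48.24 m³/d.

Q_w ≈ 48.2 m³/d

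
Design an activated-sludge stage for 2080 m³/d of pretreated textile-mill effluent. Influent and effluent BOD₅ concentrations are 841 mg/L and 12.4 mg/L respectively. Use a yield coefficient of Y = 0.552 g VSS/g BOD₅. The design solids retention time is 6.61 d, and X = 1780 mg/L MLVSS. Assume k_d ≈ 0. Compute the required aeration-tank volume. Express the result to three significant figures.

V ≈ 3530 m³

With k_d = 0 the design equation reduces to V = Y Q (S₀−S) θ_c / X = 0.552 × 2080 × (841 − 12.4) × 6.61 / 1780 = 3533 m³.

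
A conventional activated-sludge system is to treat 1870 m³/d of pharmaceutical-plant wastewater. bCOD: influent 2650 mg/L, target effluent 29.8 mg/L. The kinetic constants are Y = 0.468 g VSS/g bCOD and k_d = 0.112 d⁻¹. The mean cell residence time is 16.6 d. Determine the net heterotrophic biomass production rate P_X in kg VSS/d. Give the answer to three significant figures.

The observed yield is Y_obs = Y/(1 + k_d·θ_c) = 0.468 / (1 + 0.112 × 16.6) = 0.468 / 2.859 = 0.1637 g VSS per g bCOD removed.
ΔS = 2650 − 29.8 = 2620 mg/L, so the substrate removal rate is 1870 × 2620/1000 = 4900 kg bCOD/d.
So the net sludge growth is P_X = 0.1637 × 4900 = 802.0 kg VSS/d.

P_X ≈ 802 kg VSS/d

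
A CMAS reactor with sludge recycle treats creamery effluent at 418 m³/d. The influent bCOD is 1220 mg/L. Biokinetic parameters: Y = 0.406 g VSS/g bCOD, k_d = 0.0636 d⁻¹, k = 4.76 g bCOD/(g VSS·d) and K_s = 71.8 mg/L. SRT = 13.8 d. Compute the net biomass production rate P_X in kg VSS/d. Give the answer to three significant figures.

Effluent substrate depends only on kinetics and SRT: S = K_s(1 + k_d θ_c) / [θ_c(Yk − k_d) − 1] = 71.8 × (1 + 0.0636 × 13.8) / [13.8 × (0.406 × 4.76 − 0.0636) − 1] = 134.8 / 24.79 = 5.438 mg/L.
Y_obs = Y / (1 + k_d θ_c) = 0.406 / (1 + 0.0636 × 13.8) = 0.406 / 1.878 = 0.2162.
Mass of bCOD removed per day: Q(S₀ − S) = 418 × 1215 g/m³ = 507.7 kg/d.
P_X = Y_obs · Q(S₀ − S) = 0.2162 × 507.7 = 109.8 kg VSS/d.

P_X ≈ 110 kg VSS/d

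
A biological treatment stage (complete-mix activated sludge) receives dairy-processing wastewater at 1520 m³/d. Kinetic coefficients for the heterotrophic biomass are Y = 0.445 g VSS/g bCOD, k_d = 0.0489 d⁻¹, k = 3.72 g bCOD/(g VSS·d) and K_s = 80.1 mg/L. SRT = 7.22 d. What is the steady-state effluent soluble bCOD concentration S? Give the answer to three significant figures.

S ≈ 10.2 mg/L

For a completely mixed reactor with recycle the Lawrence–McCarty relation gives S = K_s·(1 + k_d·θ_c) / [θ_c·(Y·k − k_d) − 1] = 80.1 × (1 + 0.0489 × 7.22) / [7.22 × (0.445 × 3.72 − 0.0489) − 1] = 108.4 / 10.60 = 10.23 mg/L.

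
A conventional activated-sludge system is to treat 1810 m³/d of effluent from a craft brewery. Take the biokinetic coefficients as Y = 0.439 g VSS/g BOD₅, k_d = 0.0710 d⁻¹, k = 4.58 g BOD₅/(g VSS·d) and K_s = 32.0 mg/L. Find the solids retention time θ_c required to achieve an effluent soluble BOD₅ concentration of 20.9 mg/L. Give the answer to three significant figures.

θ_c ≈ 1.38 d

From 1/θ_c = Y·k·S/(K_s + S) − k_d: Y·k·S/(K_s+S) = 0.439 × 4.58 × 20.9 / (32.0 + 20.9) = 0.7944 d⁻¹.
θ_c = 1/(μ − k_d) = 1/(0.7944 − 0.0710) = 1/0.7234 = 1.382 d.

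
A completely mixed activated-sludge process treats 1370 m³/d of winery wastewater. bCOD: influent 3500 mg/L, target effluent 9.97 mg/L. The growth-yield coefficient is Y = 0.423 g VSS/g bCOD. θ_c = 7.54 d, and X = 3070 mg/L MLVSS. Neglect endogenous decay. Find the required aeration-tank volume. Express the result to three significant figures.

V ≈ 4970 m³

Biomass mass balance (decay neglected): V·X = Y·Q·(S₀ − S)·θ_c, so V = 0.423 × 1370 × (3500 − 9.97) × 7.54 / 3070 = 4967 m³.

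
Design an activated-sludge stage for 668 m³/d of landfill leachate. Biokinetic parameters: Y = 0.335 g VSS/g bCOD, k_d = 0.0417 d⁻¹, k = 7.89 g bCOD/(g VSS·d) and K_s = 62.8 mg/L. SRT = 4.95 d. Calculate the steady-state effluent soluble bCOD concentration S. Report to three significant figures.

S ≈ 6.38 mg/L

From the Monod/SRT balance for a CMAS, S = K_s·(1+k_d θ_c)/[θ_c·(Y k − k_d) − 1] = 62.8 × (1 + 0.0417 × 4.95) / [4.95 × (0.335 × 7.89 − 0.0417) − 1] = 75.76 / 11.88 = 6.379 mg/L.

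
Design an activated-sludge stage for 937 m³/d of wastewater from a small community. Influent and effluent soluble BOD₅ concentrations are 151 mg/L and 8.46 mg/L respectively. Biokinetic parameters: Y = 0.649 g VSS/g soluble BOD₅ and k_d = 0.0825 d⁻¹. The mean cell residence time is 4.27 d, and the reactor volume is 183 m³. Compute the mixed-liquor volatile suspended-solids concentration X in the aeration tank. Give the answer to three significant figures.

X ≈ 1500 mg/L

X = Y·Q·ΔS·θ_c / [V·(1 + k_d θ_c)] = 0.649 × 937 × (151 − 8.46) × 4.27 / [183 × (1 + 0.0825 × 4.27)] = 1496 mg/L.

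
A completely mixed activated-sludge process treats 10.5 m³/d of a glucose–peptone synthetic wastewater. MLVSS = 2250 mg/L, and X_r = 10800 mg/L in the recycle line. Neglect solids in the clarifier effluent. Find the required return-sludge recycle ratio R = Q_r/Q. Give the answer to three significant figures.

R ≈ 0.263

Mass balance around the secondary clarifier (neglecting effluent solids): R = X / (X_r − X) = 2250 / (10800 − 2250) = 0.2632.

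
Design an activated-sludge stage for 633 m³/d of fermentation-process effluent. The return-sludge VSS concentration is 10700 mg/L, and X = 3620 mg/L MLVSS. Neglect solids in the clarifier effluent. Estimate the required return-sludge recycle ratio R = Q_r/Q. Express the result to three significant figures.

Solids balance on the clarifier gives (1+R)X = R·X_r, so R = X/(X_r − X) = 3620 / (10700 − 3620) = 0.5113.

R ≈ 0.511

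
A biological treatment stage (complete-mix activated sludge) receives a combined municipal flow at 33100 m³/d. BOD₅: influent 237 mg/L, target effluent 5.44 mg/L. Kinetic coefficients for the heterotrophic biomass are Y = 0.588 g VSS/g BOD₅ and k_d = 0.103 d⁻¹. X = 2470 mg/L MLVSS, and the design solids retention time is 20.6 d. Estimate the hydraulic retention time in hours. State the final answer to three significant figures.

τ ≈ 8.73 h

From the SRT design equation V = Y Q (S₀−S) θ_c / [X (1 + k_d θ_c)] = 0.588 × 33100 × (237 − 5.44) × 20.6 / [2470 × (1 + 0.103 × 20.6)] = 9.28×10^7 / 7711 = 12040 m³.
HRT = V/Q = 12040 m³ / 33100 m³·d⁻¹ = 0.3638 d × 24 = 8.730 h.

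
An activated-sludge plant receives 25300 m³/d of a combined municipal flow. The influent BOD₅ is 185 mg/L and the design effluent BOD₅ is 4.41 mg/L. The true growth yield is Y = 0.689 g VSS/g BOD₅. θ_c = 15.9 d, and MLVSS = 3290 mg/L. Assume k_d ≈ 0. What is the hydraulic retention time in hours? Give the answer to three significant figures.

With k_d = 0 the design equation reduces to V = Y Q (S₀−S) θ_c / X = 0.689 × 25300 × (185 − 4.41) × 15.9 / 3290 = 15214 m³.
HRT = V/Q = 15214 m³ / 25300 m³·d⁻¹ = 0.6013 d × 24 = 14.43 h.

τ ≈ 14.4 h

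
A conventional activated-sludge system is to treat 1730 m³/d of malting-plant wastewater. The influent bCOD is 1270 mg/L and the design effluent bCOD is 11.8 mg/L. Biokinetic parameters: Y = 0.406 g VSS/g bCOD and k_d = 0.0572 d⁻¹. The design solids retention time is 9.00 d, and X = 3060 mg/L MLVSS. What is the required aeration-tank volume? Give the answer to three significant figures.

Rearranging the biomass balance for a CMAS with decay, V = Y·Q·ΔS·θ_c / [X·(1+k_d θ_c)] = 0.406 × 1730 × (1270 − 11.8) × 9.00 / [3060 × (1 + 0.0572 × 9.00)] = 7.95×10^6 / 4635 = 1716 m³.

V ≈ 1720 m³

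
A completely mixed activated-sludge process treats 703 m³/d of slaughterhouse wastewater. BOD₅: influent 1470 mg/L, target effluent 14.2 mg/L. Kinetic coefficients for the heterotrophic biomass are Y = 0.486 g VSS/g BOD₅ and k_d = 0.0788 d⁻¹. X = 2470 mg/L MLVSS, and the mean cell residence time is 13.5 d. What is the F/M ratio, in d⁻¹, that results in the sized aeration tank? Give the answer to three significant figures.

F/M ≈ 0.318 d⁻¹

Steady-state biomass mass balance: V·X·(1 + k_d·θ_c) = Y·Q·(S₀ − S)·θ_c, so V = 0.486 × 703 × (1470 − 14.2) × 13.5 / [2470 × (1 + 0.0788 × 13.5)] = 6.71×10^6 / 5098 = 1317 m³.
Food-to-microorganism ratio F/M = Q S₀ / (V X) = 703 × 1470 / (1317 × 2470) = 0.3176 d⁻¹.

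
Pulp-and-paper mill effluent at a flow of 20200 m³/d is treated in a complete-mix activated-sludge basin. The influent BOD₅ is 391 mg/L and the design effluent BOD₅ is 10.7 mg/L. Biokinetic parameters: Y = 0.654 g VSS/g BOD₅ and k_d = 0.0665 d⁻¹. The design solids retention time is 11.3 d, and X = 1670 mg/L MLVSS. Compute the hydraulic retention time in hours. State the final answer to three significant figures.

τ ≈ 23.1 h

From the SRT design equation V = Y Q (S₀−S) θ_c / [X (1 + k_d θ_c)] = 0.654 × 20200 × (391 − 10.7) × 11.3 / [1670 × (1 + 0.0665 × 11.3)] = 5.68×10^7 / 2925 = 19410 m³.
Hydraulic retention time τ = V/Q = 19410 / 20200 = 0.9609 d = 23.06 h.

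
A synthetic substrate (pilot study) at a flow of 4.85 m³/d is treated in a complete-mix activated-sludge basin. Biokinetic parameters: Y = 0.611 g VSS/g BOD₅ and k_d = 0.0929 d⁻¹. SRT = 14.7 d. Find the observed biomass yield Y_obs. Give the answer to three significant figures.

Y_obs ≈ 0.258 g VSS/g BOD₅

Observed yield with endogenous decay: Y_obs = Y / (1 + k_d·θ_c) = 0.611 / (1 + 0.0929 × 14.7) = 0.611 / 2.366 = 0.2583 g VSS/g BOD₅.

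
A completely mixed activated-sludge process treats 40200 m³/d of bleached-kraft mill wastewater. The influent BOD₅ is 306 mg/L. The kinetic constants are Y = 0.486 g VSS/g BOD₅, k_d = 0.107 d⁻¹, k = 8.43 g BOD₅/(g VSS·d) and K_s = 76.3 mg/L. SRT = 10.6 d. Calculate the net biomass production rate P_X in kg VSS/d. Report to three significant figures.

For a completely mixed reactor with recycle the Lawrence–McCarty relation gives S = K_s·(1 + k_d·θ_c) / [θ_c·(Y·k − k_d) − 1] = 76.3 × (1 + 0.107 × 10.6) / [10.6 × (0.486 × 8.43 − 0.107) − 1] = 162.8 / 41.29 = 3.943 mg/L.
Observed yield with endogenous decay: Y_obs = Y / (1 + k_d·θ_c) = 0.486 / (1 + 0.107 × 10.6) = 0.486 / 2.134 = 0.2277 g VSS/g BOD₅.
ΔS = 306 − 3.94 = 302.1 mg/L, so the substrate removal rate is 40200 × 302.1/1000 = 12143 kg BOD₅/d.
Net biomass production P_X = Y_obs × Q·(S₀ − S) = 0.2277 × 12143 = 2765 kg VSS/d.

P_X ≈ 2770 kg VSS/d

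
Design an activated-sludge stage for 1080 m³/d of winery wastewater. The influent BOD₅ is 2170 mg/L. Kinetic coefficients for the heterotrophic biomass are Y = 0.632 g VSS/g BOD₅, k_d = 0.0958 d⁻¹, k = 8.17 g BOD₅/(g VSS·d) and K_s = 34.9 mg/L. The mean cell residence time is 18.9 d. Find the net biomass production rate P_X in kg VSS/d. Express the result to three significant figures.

Effluent substrate depends only on kinetics and SRT: S = K_s(1 + k_d θ_c) / [θ_c(Yk − k_d) − 1] = 34.9 × (1 + 0.0958 × 18.9) / [18.9 × (0.632 × 8.17 − 0.0958) − 1] = 98.09 / 94.78 = 1.035 mg/L.
Correct the yield for decay: Y_obs = Y/(1 + k_d θ_c) = 0.632 / (1 + 0.0958 × 18.9) = 0.632 / 2.811 = 0.2249.
Q·(S₀ − S) = 1080 × (2170 − 1.03) × 10⁻³ = 2342 kg/d removed.
P_X = Y_obs · Q(S₀ − S) = 0.2249 × 2342 = 526.7 kg VSS/d.

P_X ≈ 527 kg VSS/d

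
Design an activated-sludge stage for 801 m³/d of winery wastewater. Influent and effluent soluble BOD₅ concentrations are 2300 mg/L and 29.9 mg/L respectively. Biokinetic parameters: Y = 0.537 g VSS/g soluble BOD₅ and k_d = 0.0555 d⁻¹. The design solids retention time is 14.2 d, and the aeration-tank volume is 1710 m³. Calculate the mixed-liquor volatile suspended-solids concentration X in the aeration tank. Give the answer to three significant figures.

X = Y·Q·ΔS·θ_c / [V·(1 + k_d θ_c)] = 0.537 × 801 × (2300 − 29.9) × 14.2 / [1710 × (1 + 0.0555 × 14.2)] = 4535 mg/L.

X ≈ 4530 mg/L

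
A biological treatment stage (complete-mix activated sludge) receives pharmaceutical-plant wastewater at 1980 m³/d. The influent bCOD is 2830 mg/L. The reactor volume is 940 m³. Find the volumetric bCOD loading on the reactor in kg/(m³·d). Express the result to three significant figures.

L_v ≈ 5.96 kg bCOD/(m³·d)

L_v = Q S₀ / V = 1980 × 2830 × 10⁻³ / 940.0 = 5.961 kg/(m³·d).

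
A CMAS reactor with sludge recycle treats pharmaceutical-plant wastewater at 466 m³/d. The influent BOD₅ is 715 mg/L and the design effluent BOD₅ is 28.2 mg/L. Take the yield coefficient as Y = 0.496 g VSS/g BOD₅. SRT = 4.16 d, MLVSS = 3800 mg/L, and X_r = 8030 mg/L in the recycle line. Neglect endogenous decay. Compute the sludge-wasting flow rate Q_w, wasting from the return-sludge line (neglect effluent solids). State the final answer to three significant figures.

Biomass mass balance (decay neglected): V·X = Y·Q·(S₀ − S)·θ_c, so V = 0.496 × 466 × (715 − 28.2) × 4.16 / 3800 = 173.8 m³.
θ_c = V·X/(Q_w·X_r) when wasting from the recycle, so Q_w = V·X/(θ_c·X_r) = 173.8 × 3800 / (4.16 × 8030) = 19.77 m³/d.

Q_w ≈ 19.8 m³/d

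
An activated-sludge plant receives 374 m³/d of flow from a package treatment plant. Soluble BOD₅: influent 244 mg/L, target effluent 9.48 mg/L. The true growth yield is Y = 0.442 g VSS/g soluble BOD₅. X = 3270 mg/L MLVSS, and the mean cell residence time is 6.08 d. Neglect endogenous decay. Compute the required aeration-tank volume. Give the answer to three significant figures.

With k_d = 0 the design equation reduces to V = Y Q (S₀−S) θ_c / X = 0.442 × 374 × (244 − 9.48) × 6.08 / 3270 = 72.08 m³.

V ≈ 72.1 m³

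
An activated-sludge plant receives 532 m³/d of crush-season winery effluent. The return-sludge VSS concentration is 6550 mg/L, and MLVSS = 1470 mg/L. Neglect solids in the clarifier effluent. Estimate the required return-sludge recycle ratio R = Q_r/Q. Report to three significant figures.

R ≈ 0.289

R = Q_r/Q = X/(X_r − X) = 1470 / (6550 − 1470) = 0.2894.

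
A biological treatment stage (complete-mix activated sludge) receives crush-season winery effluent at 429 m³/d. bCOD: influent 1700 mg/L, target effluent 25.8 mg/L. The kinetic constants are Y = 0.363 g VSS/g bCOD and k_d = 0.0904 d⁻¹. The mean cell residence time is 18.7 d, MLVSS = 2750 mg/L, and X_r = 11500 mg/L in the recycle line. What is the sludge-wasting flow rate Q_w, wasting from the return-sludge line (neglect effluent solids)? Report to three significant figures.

Rearranging the biomass balance for a CMAS with decay, V = Y·Q·ΔS·θ_c / [X·(1+k_d θ_c)] = 0.363 × 429 × (1700 − 25.8) × 18.7 / [2750 × (1 + 0.0904 × 18.7)] = 4.88×10^6 / 7399 = 658.9 m³.
θ_c = V·X/(Q_w·X_r) when wasting from the recycle, so Q_w = V·X/(θ_c·X_r) = 658.9 × 2750 / (18.7 × 11500) = 8.426 m³/d.

Q_w ≈ 8.43 m³/d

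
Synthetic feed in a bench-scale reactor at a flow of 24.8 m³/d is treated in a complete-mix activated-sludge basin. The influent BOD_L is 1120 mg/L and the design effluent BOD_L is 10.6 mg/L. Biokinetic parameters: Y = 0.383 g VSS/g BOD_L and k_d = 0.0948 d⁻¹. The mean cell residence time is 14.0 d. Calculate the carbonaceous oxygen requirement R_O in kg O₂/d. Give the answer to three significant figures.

Y_obs = Y / (1 + k_d θ_c) = 0.383 / (1 + 0.0948 × 14.0) = 0.383 / 2.327 = 0.1646.
ΔS = 1120 − 10.6 = 1109 mg/L, so the substrate removal rate is 24.8 × 1109/1000 = 27.51 kg BOD_L/d.
Net sludge production P_X = 0.1646 × 27.51 = 4.528 kg VSS/d.
Carbonaceous O₂ demand = substrate oxidised − cell-mass equivalent = 27.51 − 1.42 × 4.528 = 21.08 kg O₂/d.

R_O ≈ 21.1 kg O₂/d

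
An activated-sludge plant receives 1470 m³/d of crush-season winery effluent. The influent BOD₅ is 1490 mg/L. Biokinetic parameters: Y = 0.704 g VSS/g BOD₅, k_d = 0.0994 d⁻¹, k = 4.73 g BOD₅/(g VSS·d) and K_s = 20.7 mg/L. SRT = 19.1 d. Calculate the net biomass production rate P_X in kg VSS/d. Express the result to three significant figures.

P_X ≈ 532 kg VSS/d

For a completely mixed reactor with recycle the Lawrence–McCarty relation gives S = K_s·(1 + k_d·θ_c) / [θ_c·(Y·k − k_d) − 1] = 20.7 × (1 + 0.0994 × 19.1) / [19.1 × (0.704 × 4.73 − 0.0994) − 1] = 60.00 / 60.70 = 0.9884 mg/L.
Correct the yield for decay: Y_obs = Y/(1 + k_d θ_c) = 0.704 / (1 + 0.0994 × 19.1) = 0.704 / 2.899 = 0.2429.
Q·(S₀ − S) = 1470 × (1490 − 0.988) × 10⁻³ = 2189 kg/d removed.
So the net sludge growth is P_X = 0.2429 × 2189 = 531.6 kg VSS/d.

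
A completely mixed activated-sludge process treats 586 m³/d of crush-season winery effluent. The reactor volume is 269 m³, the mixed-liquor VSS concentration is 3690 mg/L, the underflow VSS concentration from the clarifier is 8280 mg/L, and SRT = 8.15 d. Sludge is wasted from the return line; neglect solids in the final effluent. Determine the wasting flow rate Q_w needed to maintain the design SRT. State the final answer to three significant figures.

Q_w ≈ 14.7 m³/d

Q_w = (V·X)/(θ_c X_r) = 269.0 × 3690 / (8.15 × 8280) = 14.71 m³/d.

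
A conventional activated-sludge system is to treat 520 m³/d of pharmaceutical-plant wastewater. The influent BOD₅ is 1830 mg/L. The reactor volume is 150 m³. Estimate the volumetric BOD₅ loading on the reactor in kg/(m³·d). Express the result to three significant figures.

Applied BOD₅ load per unit volume = Q·S₀/V = (520 × 1830/1000)/150.0 = 6.344 kg BOD₅·m⁻³·d⁻¹.

L_v ≈ 6.34 kg BOD₅/(m³·d)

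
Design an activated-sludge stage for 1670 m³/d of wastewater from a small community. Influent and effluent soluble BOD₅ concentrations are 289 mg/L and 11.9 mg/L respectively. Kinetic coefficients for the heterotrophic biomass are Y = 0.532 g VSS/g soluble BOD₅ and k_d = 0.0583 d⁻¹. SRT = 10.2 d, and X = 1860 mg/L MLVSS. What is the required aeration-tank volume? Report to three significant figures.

V ≈ 847 m³

Rearranging the biomass balance for a CMAS with decay, V = Y·Q·ΔS·θ_c / [X·(1+k_d θ_c)] = 0.532 × 1670 × (289 − 11.9) × 10.2 / [1860 × (1 + 0.0583 × 10.2)] = 2.51×10^6 / 2966 = 846.6 m³.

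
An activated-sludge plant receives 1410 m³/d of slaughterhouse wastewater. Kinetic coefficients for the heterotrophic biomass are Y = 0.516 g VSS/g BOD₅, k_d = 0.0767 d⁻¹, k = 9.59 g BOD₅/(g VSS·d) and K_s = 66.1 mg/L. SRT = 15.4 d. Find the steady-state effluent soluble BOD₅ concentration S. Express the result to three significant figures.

S ≈ 1.95 mg/L

Effluent substrate depends only on kinetics and SRT: S = K_s(1 + k_d θ_c) / [θ_c(Yk − k_d) − 1] = 66.1 × (1 + 0.0767 × 15.4) / [15.4 × (0.516 × 9.59 − 0.0767) − 1] = 144.2 / 74.02 = 1.948 mg/L.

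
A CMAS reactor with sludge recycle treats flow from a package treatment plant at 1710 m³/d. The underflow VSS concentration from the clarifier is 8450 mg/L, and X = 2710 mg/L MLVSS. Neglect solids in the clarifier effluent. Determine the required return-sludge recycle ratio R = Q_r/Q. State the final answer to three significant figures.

R ≈ 0.472

Mass balance around the secondary clarifier (neglecting effluent solids): R = X / (X_r − X) = 2710 / (8450 − 2710) = 0.4721.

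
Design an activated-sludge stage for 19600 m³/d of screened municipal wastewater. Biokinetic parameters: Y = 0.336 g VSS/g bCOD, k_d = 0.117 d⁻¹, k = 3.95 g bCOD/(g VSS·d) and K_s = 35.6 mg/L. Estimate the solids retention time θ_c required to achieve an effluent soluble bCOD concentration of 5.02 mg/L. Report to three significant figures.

Specific growth rate at S = 5.02 mg/L: μ = YkS/(K_s+S) = 0.336·3.95·5.02/(35.6+5.02) = 0.1640 d⁻¹.
1/θ_c = 0.1640 − 0.117 = 0.04702 d⁻¹, so θ_c = 21.27 d.

θ_c ≈ 21.3 d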